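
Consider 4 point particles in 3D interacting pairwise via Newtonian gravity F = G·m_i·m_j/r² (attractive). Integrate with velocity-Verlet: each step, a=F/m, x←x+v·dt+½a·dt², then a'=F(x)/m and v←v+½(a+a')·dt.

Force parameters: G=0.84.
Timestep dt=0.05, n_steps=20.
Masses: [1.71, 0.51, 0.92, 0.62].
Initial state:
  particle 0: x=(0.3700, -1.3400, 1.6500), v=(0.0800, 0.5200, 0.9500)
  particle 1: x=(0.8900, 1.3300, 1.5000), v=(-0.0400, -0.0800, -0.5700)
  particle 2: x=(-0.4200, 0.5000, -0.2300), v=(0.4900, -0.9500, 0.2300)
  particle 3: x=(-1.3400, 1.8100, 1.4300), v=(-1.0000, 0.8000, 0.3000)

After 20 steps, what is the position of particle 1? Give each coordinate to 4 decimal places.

step 0: x0=(0.3700, -1.3400, 1.6500) x1=(0.8900, 1.3300, 1.5000) x2=(-0.4200, 0.5000, -0.2300) x3=(-1.3400, 1.8100, 1.4300)
step 1: x0=(0.3740, -1.3138, 1.6974) x1=(0.8877, 1.3257, 1.4714) x2=(-0.3954, 0.4524, -0.2182) x3=(-1.3898, 1.8498, 1.4449)
step 2: x0=(0.3778, -1.2872, 1.7446) x1=(0.8849, 1.3209, 1.4425) x2=(-0.3707, 0.4048, -0.2057) x3=(-1.4391, 1.8890, 1.4595)
step 3: x0=(0.3816, -1.2602, 1.7916) x1=(0.8816, 1.3155, 1.4134) x2=(-0.3458, 0.3570, -0.1926) x3=(-1.4879, 1.9278, 1.4740)
step 4: x0=(0.3852, -1.2328, 1.8383) x1=(0.8778, 1.3094, 1.3842) x2=(-0.3207, 0.3092, -0.1788) x3=(-1.5363, 1.9662, 1.4883)
step 5: x0=(0.3888, -1.2050, 1.8848) x1=(0.8734, 1.3027, 1.3547) x2=(-0.2955, 0.2612, -0.1643) x3=(-1.5843, 2.0041, 1.5025)
step 6: x0=(0.3923, -1.1768, 1.9311) x1=(0.8685, 1.2954, 1.3251) x2=(-0.2701, 0.2132, -0.1492) x3=(-1.6319, 2.0416, 1.5165)
step 7: x0=(0.3957, -1.1483, 1.9770) x1=(0.8632, 1.2875, 1.2954) x2=(-0.2445, 0.1651, -0.1334) x3=(-1.6791, 2.0787, 1.5303)
step 8: x0=(0.3990, -1.1194, 2.0227) x1=(0.8573, 1.2788, 1.2655) x2=(-0.2187, 0.1170, -0.1168) x3=(-1.7259, 2.1154, 1.5441)
step 9: x0=(0.4022, -1.0901, 2.0681) x1=(0.8510, 1.2694, 1.2355) x2=(-0.1928, 0.0688, -0.0996) x3=(-1.7723, 2.1517, 1.5577)
step 10: x0=(0.4054, -1.0604, 2.1131) x1=(0.8442, 1.2593, 1.2054) x2=(-0.1666, 0.0206, -0.0817) x3=(-1.8184, 2.1877, 1.5713)
step 11: x0=(0.4084, -1.0304, 2.1578) x1=(0.8369, 1.2485, 1.1752) x2=(-0.1403, -0.0276, -0.0630) x3=(-1.8641, 2.2233, 1.5848)
step 12: x0=(0.4113, -1.0000, 2.2021) x1=(0.8291, 1.2369, 1.1451) x2=(-0.1138, -0.0758, -0.0436) x3=(-1.9094, 2.2585, 1.5982)
step 13: x0=(0.4142, -0.9693, 2.2461) x1=(0.8209, 1.2246, 1.1148) x2=(-0.0870, -0.1239, -0.0235) x3=(-1.9545, 2.2934, 1.6115)
step 14: x0=(0.4170, -0.9383, 2.2897) x1=(0.8122, 1.2114, 1.0846) x2=(-0.0602, -0.1720, -0.0026) x3=(-1.9992, 2.3280, 1.6248)
step 15: x0=(0.4197, -0.9070, 2.3329) x1=(0.8031, 1.1975, 1.0544) x2=(-0.0331, -0.2200, 0.0190) x3=(-2.0436, 2.3622, 1.6380)
step 16: x0=(0.4223, -0.8754, 2.3757) x1=(0.7935, 1.1827, 1.0243) x2=(-0.0058, -0.2679, 0.0414) x3=(-2.0877, 2.3962, 1.6511)
step 17: x0=(0.4249, -0.8435, 2.4181) x1=(0.7836, 1.1672, 0.9942) x2=(0.0216, -0.3157, 0.0645) x3=(-2.1316, 2.4298, 1.6643)
step 18: x0=(0.4274, -0.8113, 2.4600) x1=(0.7732, 1.1508, 0.9643) x2=(0.0492, -0.3633, 0.0884) x3=(-2.1751, 2.4632, 1.6773)
step 19: x0=(0.4298, -0.7789, 2.5016) x1=(0.7624, 1.1335, 0.9344) x2=(0.0770, -0.4107, 0.1131) x3=(-2.2183, 2.4963, 1.6904)
step 20: x0=(0.4322, -0.7463, 2.5427) x1=(0.7513, 1.1154, 0.9048) x2=(0.1049, -0.4579, 0.1385) x3=(-2.2613, 2.5291, 1.7034)

(0.7513, 1.1154, 0.9048)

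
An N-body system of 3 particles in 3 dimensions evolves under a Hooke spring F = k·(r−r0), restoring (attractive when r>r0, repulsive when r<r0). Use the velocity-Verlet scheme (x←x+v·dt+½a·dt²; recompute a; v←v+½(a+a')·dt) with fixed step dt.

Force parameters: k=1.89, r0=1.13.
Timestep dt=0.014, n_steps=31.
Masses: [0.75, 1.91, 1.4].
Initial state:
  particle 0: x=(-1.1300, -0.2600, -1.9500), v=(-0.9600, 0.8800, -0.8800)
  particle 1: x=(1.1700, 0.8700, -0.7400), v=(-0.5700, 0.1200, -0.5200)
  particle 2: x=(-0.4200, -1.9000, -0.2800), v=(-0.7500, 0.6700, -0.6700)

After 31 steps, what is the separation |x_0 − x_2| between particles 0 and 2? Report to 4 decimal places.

1.9071

step 0: x0=(-1.1300, -0.2600, -1.9500) x1=(1.1700, 0.8700, -0.7400) x2=(-0.4200, -1.9000, -0.2800)
step 1: x0=(-1.1430, -0.2477, -1.9619) x1=(1.1618, 0.8714, -0.7473) x2=(-0.4304, -1.8903, -0.2895)
step 2: x0=(-1.1551, -0.2356, -1.9730) x1=(1.1531, 0.8724, -0.7547) x2=(-0.4407, -1.8798, -0.2994)
step 3: x0=(-1.1664, -0.2235, -1.9833) x1=(1.1439, 0.8729, -0.7622) x2=(-0.4507, -1.8687, -0.3096)
step 4: x0=(-1.1768, -0.2116, -1.9928) x1=(1.1343, 0.8729, -0.7698) x2=(-0.4606, -1.8568, -0.3201)
step 5: x0=(-1.1863, -0.1997, -2.0015) x1=(1.1242, 0.8724, -0.7775) x2=(-0.4704, -1.8443, -0.3309)
step 6: x0=(-1.1949, -0.1880, -2.0094) x1=(1.1137, 0.8715, -0.7852) x2=(-0.4799, -1.8310, -0.3420)
step 7: x0=(-1.2026, -0.1764, -2.0165) x1=(1.1026, 0.8701, -0.7930) x2=(-0.4893, -1.8171, -0.3534)
step 8: x0=(-1.2095, -0.1650, -2.0227) x1=(1.0912, 0.8683, -0.8010) x2=(-0.4985, -1.8024, -0.3652)
step 9: x0=(-1.2155, -0.1537, -2.0282) x1=(1.0792, 0.8660, -0.8090) x2=(-0.5076, -1.7871, -0.3772)
step 10: x0=(-1.2207, -0.1425, -2.0329) x1=(1.0668, 0.8633, -0.8171) x2=(-0.5165, -1.7711, -0.3896)
step 11: x0=(-1.2250, -0.1314, -2.0368) x1=(1.0539, 0.8601, -0.8253) x2=(-0.5252, -1.7544, -0.4022)
step 12: x0=(-1.2284, -0.1205, -2.0399) x1=(1.0406, 0.8565, -0.8335) x2=(-0.5337, -1.7371, -0.4152)
step 13: x0=(-1.2310, -0.1097, -2.0422) x1=(1.0268, 0.8525, -0.8419) x2=(-0.5421, -1.7191, -0.4284)
step 14: x0=(-1.2328, -0.0990, -2.0438) x1=(1.0126, 0.8480, -0.8503) x2=(-0.5503, -1.7004, -0.4420)
step 15: x0=(-1.2338, -0.0885, -2.0446) x1=(0.9979, 0.8431, -0.8589) x2=(-0.5584, -1.6811, -0.4558)
step 16: x0=(-1.2339, -0.0781, -2.0447) x1=(0.9828, 0.8379, -0.8675) x2=(-0.5663, -1.6612, -0.4700)
step 17: x0=(-1.2332, -0.0679, -2.0440) x1=(0.9672, 0.8322, -0.8762) x2=(-0.5740, -1.6407, -0.4844)
step 18: x0=(-1.2318, -0.0578, -2.0426) x1=(0.9512, 0.8261, -0.8850) x2=(-0.5816, -1.6195, -0.4991)
step 19: x0=(-1.2296, -0.0479, -2.0405) x1=(0.9348, 0.8196, -0.8938) x2=(-0.5890, -1.5977, -0.5140)
step 20: x0=(-1.2266, -0.0381, -2.0377) x1=(0.9180, 0.8128, -0.9028) x2=(-0.5962, -1.5753, -0.5292)
step 21: x0=(-1.2228, -0.0284, -2.0342) x1=(0.9008, 0.8055, -0.9118) x2=(-0.6033, -1.5524, -0.5447)
step 22: x0=(-1.2184, -0.0189, -2.0300) x1=(0.8832, 0.7979, -0.9209) x2=(-0.6103, -1.5289, -0.5604)
step 23: x0=(-1.2132, -0.0095, -2.0252) x1=(0.8651, 0.7900, -0.9301) x2=(-0.6170, -1.5048, -0.5764)
step 24: x0=(-1.2073, -0.0003, -2.0197) x1=(0.8467, 0.7817, -0.9393) x2=(-0.6236, -1.4802, -0.5926)
step 25: x0=(-1.2007, 0.0088, -2.0137) x1=(0.8279, 0.7731, -0.9487) x2=(-0.6301, -1.4550, -0.6090)
step 26: x0=(-1.1935, 0.0178, -2.0070) x1=(0.8087, 0.7641, -0.9581) x2=(-0.6364, -1.4293, -0.6257)
step 27: x0=(-1.1856, 0.0266, -1.9997) x1=(0.7892, 0.7549, -0.9675) x2=(-0.6426, -1.4031, -0.6426)
step 28: x0=(-1.1771, 0.0353, -1.9919) x1=(0.7693, 0.7453, -0.9771) x2=(-0.6486, -1.3764, -0.6597)
step 29: x0=(-1.1680, 0.0439, -1.9836) x1=(0.7491, 0.7354, -0.9867) x2=(-0.6544, -1.3493, -0.6769)
step 30: x0=(-1.1583, 0.0524, -1.9747) x1=(0.7285, 0.7252, -0.9963) x2=(-0.6601, -1.3216, -0.6944)
step 31: x0=(-1.1480, 0.0607, -1.9653) x1=(0.7076, 0.7147, -1.0061) x2=(-0.6657, -1.2936, -0.7121)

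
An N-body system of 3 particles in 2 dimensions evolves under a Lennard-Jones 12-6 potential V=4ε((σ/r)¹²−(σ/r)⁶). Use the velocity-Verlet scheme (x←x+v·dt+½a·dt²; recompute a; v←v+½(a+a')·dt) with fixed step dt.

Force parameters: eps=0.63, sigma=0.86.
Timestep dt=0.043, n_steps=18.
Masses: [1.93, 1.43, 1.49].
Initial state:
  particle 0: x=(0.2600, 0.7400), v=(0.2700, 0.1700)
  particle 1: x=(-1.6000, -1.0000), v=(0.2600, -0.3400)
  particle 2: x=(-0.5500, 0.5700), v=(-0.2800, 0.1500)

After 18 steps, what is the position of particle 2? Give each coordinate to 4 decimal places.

step 0: x0=(0.2600, 0.7400) x1=(-1.6000, -1.0000) x2=(-0.5500, 0.5700)
step 1: x0=(0.2880, 0.7507) x1=(-1.5888, -1.0146) x2=(-0.5833, 0.5720)
step 2: x0=(0.3242, 0.7632) x1=(-1.5775, -1.0291) x2=(-0.6273, 0.5717)
step 3: x0=(0.3602, 0.7756) x1=(-1.5662, -1.0435) x2=(-0.6711, 0.5713)
step 4: x0=(0.3946, 0.7876) x1=(-1.5548, -1.0578) x2=(-0.7128, 0.5713)
step 5: x0=(0.4275, 0.7994) x1=(-1.5434, -1.0720) x2=(-0.7526, 0.5716)
step 6: x0=(0.4592, 0.8109) x1=(-1.5319, -1.0861) x2=(-0.7910, 0.5721)
step 7: x0=(0.4900, 0.8223) x1=(-1.5203, -1.1000) x2=(-0.8283, 0.5726)
step 8: x0=(0.5202, 0.8335) x1=(-1.5087, -1.1139) x2=(-0.8649, 0.5733)
step 9: x0=(0.5500, 0.8447) x1=(-1.4971, -1.1276) x2=(-0.9008, 0.5739)
step 10: x0=(0.5794, 0.8558) x1=(-1.4854, -1.1412) x2=(-0.9364, 0.5745)
step 11: x0=(0.6085, 0.8668) x1=(-1.4737, -1.1547) x2=(-0.9716, 0.5750)
step 12: x0=(0.6374, 0.8778) x1=(-1.4619, -1.1681) x2=(-1.0067, 0.5755)
step 13: x0=(0.6662, 0.8887) x1=(-1.4501, -1.1814) x2=(-1.0415, 0.5759)
step 14: x0=(0.6948, 0.8997) x1=(-1.4382, -1.1945) x2=(-1.0763, 0.5762)
step 15: x0=(0.7234, 0.9106) x1=(-1.4264, -1.2075) x2=(-1.1109, 0.5765)
step 16: x0=(0.7519, 0.9215) x1=(-1.4145, -1.2204) x2=(-1.1455, 0.5766)
step 17: x0=(0.7803, 0.9324) x1=(-1.4026, -1.2331) x2=(-1.1800, 0.5766)
step 18: x0=(0.8087, 0.9433) x1=(-1.3907, -1.2458) x2=(-1.2145, 0.5765)

(-1.2145, 0.5765)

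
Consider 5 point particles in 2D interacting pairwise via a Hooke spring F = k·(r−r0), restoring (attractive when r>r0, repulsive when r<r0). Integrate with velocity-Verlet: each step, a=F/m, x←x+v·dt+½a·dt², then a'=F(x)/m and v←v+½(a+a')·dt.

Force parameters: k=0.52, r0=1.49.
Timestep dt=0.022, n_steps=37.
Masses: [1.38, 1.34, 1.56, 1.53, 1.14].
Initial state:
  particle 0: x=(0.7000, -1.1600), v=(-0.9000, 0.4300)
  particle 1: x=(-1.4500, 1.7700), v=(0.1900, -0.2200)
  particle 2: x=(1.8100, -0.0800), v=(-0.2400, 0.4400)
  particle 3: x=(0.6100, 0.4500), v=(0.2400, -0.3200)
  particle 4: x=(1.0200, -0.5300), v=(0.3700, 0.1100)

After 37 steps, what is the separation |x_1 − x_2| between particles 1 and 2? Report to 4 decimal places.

step 0: x0=(0.7000, -1.1600) x1=(-1.4500, 1.7700) x2=(1.8100, -0.0800) x3=(0.6100, 0.4500) x4=(1.0200, -0.5300)
step 1: x0=(0.6801, -1.1504) x1=(-1.4453, 1.7647) x2=(1.8046, -0.0702) x3=(0.6152, 0.4430) x4=(1.0280, -0.5274)
step 2: x0=(0.6598, -1.1406) x1=(-1.4396, 1.7586) x2=(1.7990, -0.0602) x3=(0.6202, 0.4362) x4=(1.0357, -0.5246)
step 3: x0=(0.6393, -1.1306) x1=(-1.4329, 1.7516) x2=(1.7932, -0.0500) x3=(0.6250, 0.4295) x4=(1.0431, -0.5215)
step 4: x0=(0.6185, -1.1204) x1=(-1.4252, 1.7437) x2=(1.7872, -0.0396) x3=(0.6296, 0.4230) x4=(1.0502, -0.5181)
step 5: x0=(0.5974, -1.1100) x1=(-1.4165, 1.7350) x2=(1.7810, -0.0290) x3=(0.6340, 0.4167) x4=(1.0570, -0.5145)
step 6: x0=(0.5761, -1.0994) x1=(-1.4068, 1.7255) x2=(1.7746, -0.0183) x3=(0.6382, 0.4105) x4=(1.0636, -0.5107)
step 7: x0=(0.5544, -1.0885) x1=(-1.3962, 1.7152) x2=(1.7680, -0.0073) x3=(0.6422, 0.4044) x4=(1.0699, -0.5066)
step 8: x0=(0.5325, -1.0775) x1=(-1.3846, 1.7040) x2=(1.7612, 0.0039) x3=(0.6460, 0.3986) x4=(1.0759, -0.5023)
step 9: x0=(0.5104, -1.0662) x1=(-1.3721, 1.6920) x2=(1.7542, 0.0153) x3=(0.6496, 0.3929) x4=(1.0817, -0.4978)
step 10: x0=(0.4879, -1.0547) x1=(-1.3586, 1.6793) x2=(1.7470, 0.0268) x3=(0.6530, 0.3874) x4=(1.0872, -0.4932)
step 11: x0=(0.4653, -1.0431) x1=(-1.3442, 1.6658) x2=(1.7397, 0.0386) x3=(0.6561, 0.3821) x4=(1.0925, -0.4883)
step 12: x0=(0.4423, -1.0312) x1=(-1.3289, 1.6515) x2=(1.7322, 0.0505) x3=(0.6591, 0.3769) x4=(1.0975, -0.4833)
step 13: x0=(0.4192, -1.0191) x1=(-1.3127, 1.6365) x2=(1.7245, 0.0626) x3=(0.6618, 0.3720) x4=(1.1023, -0.4782)
step 14: x0=(0.3958, -1.0069) x1=(-1.2956, 1.6207) x2=(1.7167, 0.0748) x3=(0.6643, 0.3672) x4=(1.1069, -0.4729)
step 15: x0=(0.3722, -0.9944) x1=(-1.2777, 1.6042) x2=(1.7087, 0.0873) x3=(0.6666, 0.3626) x4=(1.1112, -0.4675)
step 16: x0=(0.3484, -0.9817) x1=(-1.2590, 1.5871) x2=(1.7006, 0.0999) x3=(0.6686, 0.3582) x4=(1.1153, -0.4620)
step 17: x0=(0.3244, -0.9689) x1=(-1.2394, 1.5692) x2=(1.6923, 0.1127) x3=(0.6705, 0.3540) x4=(1.1192, -0.4564)
step 18: x0=(0.3001, -0.9559) x1=(-1.2190, 1.5507) x2=(1.6838, 0.1256) x3=(0.6721, 0.3499) x4=(1.1228, -0.4507)
step 19: x0=(0.2757, -0.9427) x1=(-1.1979, 1.5315) x2=(1.6753, 0.1387) x3=(0.6736, 0.3461) x4=(1.1263, -0.4450)
step 20: x0=(0.2511, -0.9293) x1=(-1.1759, 1.5117) x2=(1.6666, 0.1520) x3=(0.6748, 0.3424) x4=(1.1295, -0.4392)
step 21: x0=(0.2264, -0.9157) x1=(-1.1533, 1.4914) x2=(1.6577, 0.1654) x3=(0.6757, 0.3389) x4=(1.1325, -0.4333)
step 22: x0=(0.2015, -0.9020) x1=(-1.1299, 1.4704) x2=(1.6488, 0.1790) x3=(0.6765, 0.3356) x4=(1.1354, -0.4274)
step 23: x0=(0.1764, -0.8881) x1=(-1.1059, 1.4488) x2=(1.6397, 0.1927) x3=(0.6771, 0.3325) x4=(1.1380, -0.4215)
step 24: x0=(0.1513, -0.8740) x1=(-1.0811, 1.4267) x2=(1.6305, 0.2065) x3=(0.6774, 0.3295) x4=(1.1405, -0.4156)
step 25: x0=(0.1259, -0.8598) x1=(-1.0557, 1.4041) x2=(1.6212, 0.2206) x3=(0.6776, 0.3268) x4=(1.1428, -0.4097)
step 26: x0=(0.1005, -0.8455) x1=(-1.0297, 1.3810) x2=(1.6118, 0.2347) x3=(0.6775, 0.3242) x4=(1.1449, -0.4038)
step 27: x0=(0.0750, -0.8310) x1=(-1.0031, 1.3574) x2=(1.6023, 0.2490) x3=(0.6772, 0.3217) x4=(1.1468, -0.3979)
step 28: x0=(0.0494, -0.8163) x1=(-0.9759, 1.3333) x2=(1.5928, 0.2634) x3=(0.6768, 0.3195) x4=(1.1486, -0.3920)
step 29: x0=(0.0237, -0.8015) x1=(-0.9482, 1.3088) x2=(1.5831, 0.2780) x3=(0.6761, 0.3173) x4=(1.1502, -0.3862)
step 30: x0=(-0.0021, -0.7866) x1=(-0.9200, 1.2839) x2=(1.5733, 0.2926) x3=(0.6752, 0.3154) x4=(1.1516, -0.3805)
step 31: x0=(-0.0279, -0.7715) x1=(-0.8912, 1.2586) x2=(1.5635, 0.3074) x3=(0.6742, 0.3136) x4=(1.1529, -0.3748)
step 32: x0=(-0.0538, -0.7564) x1=(-0.8620, 1.2329) x2=(1.5536, 0.3224) x3=(0.6729, 0.3119) x4=(1.1541, -0.3692)
step 33: x0=(-0.0797, -0.7411) x1=(-0.8323, 1.2069) x2=(1.5436, 0.3374) x3=(0.6715, 0.3104) x4=(1.1551, -0.3637)
step 34: x0=(-0.1057, -0.7257) x1=(-0.8022, 1.1806) x2=(1.5335, 0.3526) x3=(0.6698, 0.3090) x4=(1.1561, -0.3583)
step 35: x0=(-0.1316, -0.7102) x1=(-0.7717, 1.1540) x2=(1.5234, 0.3679) x3=(0.6680, 0.3077) x4=(1.1568, -0.3530)
step 36: x0=(-0.1576, -0.6946) x1=(-0.7409, 1.1271) x2=(1.5132, 0.3832) x3=(0.6661, 0.3066) x4=(1.1575, -0.3478)
step 37: x0=(-0.1835, -0.6789) x1=(-0.7097, 1.0999) x2=(1.5030, 0.3987) x3=(0.6639, 0.3056) x4=(1.1581, -0.3427)

2.3211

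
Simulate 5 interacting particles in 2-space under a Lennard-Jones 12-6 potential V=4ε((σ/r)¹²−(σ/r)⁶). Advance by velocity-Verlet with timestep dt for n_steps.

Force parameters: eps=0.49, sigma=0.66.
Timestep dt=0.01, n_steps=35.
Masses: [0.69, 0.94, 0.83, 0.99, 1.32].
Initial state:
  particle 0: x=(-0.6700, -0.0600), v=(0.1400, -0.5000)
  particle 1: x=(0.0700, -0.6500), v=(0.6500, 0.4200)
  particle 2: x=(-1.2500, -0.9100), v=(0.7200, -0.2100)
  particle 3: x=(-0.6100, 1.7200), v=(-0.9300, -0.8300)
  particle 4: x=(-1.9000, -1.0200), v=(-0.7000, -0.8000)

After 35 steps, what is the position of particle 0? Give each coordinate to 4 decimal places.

(-0.5569, -0.3506)

step 0: x0=(-0.6700, -0.0600) x1=(0.0700, -0.6500) x2=(-1.2500, -0.9100) x3=(-0.6100, 1.7200) x4=(-1.9000, -1.0200)
step 1: x0=(-0.6686, -0.0651) x1=(0.0764, -0.6458) x2=(-1.2417, -0.9119) x3=(-0.6193, 1.7117) x4=(-1.9077, -1.0281)
step 2: x0=(-0.6671, -0.0704) x1=(0.0828, -0.6415) x2=(-1.2320, -0.9135) x3=(-0.6286, 1.7034) x4=(-1.9162, -1.0364)
step 3: x0=(-0.6655, -0.0758) x1=(0.0890, -0.6371) x2=(-1.2216, -0.9148) x3=(-0.6379, 1.6951) x4=(-1.9251, -1.0447)
step 4: x0=(-0.6639, -0.0815) x1=(0.0951, -0.6326) x2=(-1.2108, -0.9161) x3=(-0.6472, 1.6868) x4=(-1.9342, -1.0531)
step 5: x0=(-0.6622, -0.0874) x1=(0.1012, -0.6281) x2=(-1.1999, -0.9172) x3=(-0.6565, 1.6785) x4=(-1.9433, -1.0614)
step 6: x0=(-0.6604, -0.0934) x1=(0.1070, -0.6235) x2=(-1.1891, -0.9183) x3=(-0.6658, 1.6702) x4=(-1.9524, -1.0698)
step 7: x0=(-0.6586, -0.0997) x1=(0.1128, -0.6189) x2=(-1.1783, -0.9193) x3=(-0.6751, 1.6618) x4=(-1.9613, -1.0781)
step 8: x0=(-0.6567, -0.1062) x1=(0.1185, -0.6142) x2=(-1.1677, -0.9203) x3=(-0.6844, 1.6535) x4=(-1.9701, -1.0864)
step 9: x0=(-0.6548, -0.1129) x1=(0.1240, -0.6094) x2=(-1.1572, -0.9212) x3=(-0.6937, 1.6452) x4=(-1.9788, -1.0947)
step 10: x0=(-0.6527, -0.1198) x1=(0.1294, -0.6045) x2=(-1.1468, -0.9220) x3=(-0.7030, 1.6369) x4=(-1.9874, -1.1029)
step 11: x0=(-0.6506, -0.1270) x1=(0.1347, -0.5996) x2=(-1.1365, -0.9228) x3=(-0.7123, 1.6286) x4=(-1.9958, -1.1111)
step 12: x0=(-0.6485, -0.1344) x1=(0.1398, -0.5946) x2=(-1.1263, -0.9234) x3=(-0.7216, 1.6202) x4=(-2.0041, -1.1193)
step 13: x0=(-0.6463, -0.1421) x1=(0.1449, -0.5896) x2=(-1.1162, -0.9240) x3=(-0.7309, 1.6119) x4=(-2.0123, -1.1275)
step 14: x0=(-0.6440, -0.1500) x1=(0.1497, -0.5844) x2=(-1.1061, -0.9244) x3=(-0.7402, 1.6036) x4=(-2.0204, -1.1356)
step 15: x0=(-0.6416, -0.1582) x1=(0.1544, -0.5792) x2=(-1.0961, -0.9248) x3=(-0.7495, 1.5953) x4=(-2.0284, -1.1437)
step 16: x0=(-0.6392, -0.1666) x1=(0.1590, -0.5740) x2=(-1.0861, -0.9250) x3=(-0.7588, 1.5869) x4=(-2.0364, -1.1519)
step 17: x0=(-0.6367, -0.1754) x1=(0.1635, -0.5687) x2=(-1.0761, -0.9251) x3=(-0.7681, 1.5786) x4=(-2.0443, -1.1599)
step 18: x0=(-0.6341, -0.1844) x1=(0.1677, -0.5633) x2=(-1.0660, -0.9250) x3=(-0.7774, 1.5703) x4=(-2.0521, -1.1680)
step 19: x0=(-0.6315, -0.1938) x1=(0.1718, -0.5578) x2=(-1.0560, -0.9248) x3=(-0.7867, 1.5619) x4=(-2.0598, -1.1761)
step 20: x0=(-0.6288, -0.2034) x1=(0.1758, -0.5523) x2=(-1.0458, -0.9244) x3=(-0.7960, 1.5536) x4=(-2.0675, -1.1841)
step 21: x0=(-0.6260, -0.2134) x1=(0.1796, -0.5468) x2=(-1.0357, -0.9238) x3=(-0.8053, 1.5452) x4=(-2.0752, -1.1921)
step 22: x0=(-0.6231, -0.2237) x1=(0.1832, -0.5411) x2=(-1.0254, -0.9230) x3=(-0.8146, 1.5369) x4=(-2.0828, -1.2001)
step 23: x0=(-0.6201, -0.2342) x1=(0.1866, -0.5354) x2=(-1.0151, -0.9221) x3=(-0.8239, 1.5285) x4=(-2.0904, -1.2082)
step 24: x0=(-0.6171, -0.2451) x1=(0.1898, -0.5297) x2=(-1.0047, -0.9210) x3=(-0.8332, 1.5202) x4=(-2.0979, -1.2162)
step 25: x0=(-0.6139, -0.2562) x1=(0.1929, -0.5239) x2=(-0.9943, -0.9198) x3=(-0.8425, 1.5118) x4=(-2.1055, -1.2241)
step 26: x0=(-0.6106, -0.2676) x1=(0.1958, -0.5181) x2=(-0.9838, -0.9184) x3=(-0.8518, 1.5035) x4=(-2.1130, -1.2321)
step 27: x0=(-0.6070, -0.2790) x1=(0.1984, -0.5122) x2=(-0.9732, -0.9170) x3=(-0.8611, 1.4951) x4=(-2.1204, -1.2401)
step 28: x0=(-0.6032, -0.2905) x1=(0.2009, -0.5062) x2=(-0.9628, -0.9157) x3=(-0.8704, 1.4867) x4=(-2.1279, -1.2481)
step 29: x0=(-0.5991, -0.3019) x1=(0.2032, -0.5002) x2=(-0.9524, -0.9145) x3=(-0.8797, 1.4784) x4=(-2.1353, -1.2560)
step 30: x0=(-0.5944, -0.3129) x1=(0.2052, -0.4942) x2=(-0.9422, -0.9136) x3=(-0.8890, 1.4700) x4=(-2.1427, -1.2640)
step 31: x0=(-0.5891, -0.3232) x1=(0.2071, -0.4882) x2=(-0.9324, -0.9134) x3=(-0.8983, 1.4616) x4=(-2.1501, -1.2720)
step 32: x0=(-0.5828, -0.3324) x1=(0.2087, -0.4821) x2=(-0.9231, -0.9142) x3=(-0.9075, 1.4533) x4=(-2.1575, -1.2799)
step 33: x0=(-0.5755, -0.3402) x1=(0.2102, -0.4760) x2=(-0.9145, -0.9161) x3=(-0.9168, 1.4449) x4=(-2.1649, -1.2879)
step 34: x0=(-0.5669, -0.3463) x1=(0.2114, -0.4699) x2=(-0.9068, -0.9195) x3=(-0.9261, 1.4365) x4=(-2.1723, -1.2958)
step 35: x0=(-0.5569, -0.3506) x1=(0.2124, -0.4637) x2=(-0.8999, -0.9244) x3=(-0.9354, 1.4282) x4=(-2.1796, -1.3037)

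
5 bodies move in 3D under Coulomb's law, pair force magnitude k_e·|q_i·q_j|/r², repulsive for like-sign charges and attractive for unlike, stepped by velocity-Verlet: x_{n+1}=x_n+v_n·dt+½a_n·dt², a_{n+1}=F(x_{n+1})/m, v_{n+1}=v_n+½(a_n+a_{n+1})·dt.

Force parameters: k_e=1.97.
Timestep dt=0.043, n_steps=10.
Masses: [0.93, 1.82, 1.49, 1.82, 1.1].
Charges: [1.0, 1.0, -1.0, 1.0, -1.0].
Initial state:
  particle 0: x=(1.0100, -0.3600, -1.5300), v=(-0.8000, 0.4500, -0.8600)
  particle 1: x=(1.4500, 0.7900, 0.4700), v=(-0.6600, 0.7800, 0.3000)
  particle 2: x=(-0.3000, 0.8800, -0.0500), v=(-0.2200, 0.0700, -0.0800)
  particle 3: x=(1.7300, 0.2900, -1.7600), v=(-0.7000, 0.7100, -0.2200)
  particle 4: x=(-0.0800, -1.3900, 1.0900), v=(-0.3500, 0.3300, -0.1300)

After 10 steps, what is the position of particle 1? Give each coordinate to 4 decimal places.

(1.1299, 1.1256, 0.6218)

step 0: x0=(1.0100, -0.3600, -1.5300) x1=(1.4500, 0.7900, 0.4700) x2=(-0.3000, 0.8800, -0.0500) x3=(1.7300, 0.2900, -1.7600) x4=(-0.0800, -1.3900, 1.0900)
step 1: x0=(0.9738, -0.3420, -1.5664) x1=(1.4213, 0.8236, 0.4832) x2=(-0.3089, 0.8830, -0.0537) x3=(1.7005, 0.3211, -1.7697) x4=(-0.0948, -1.3757, 1.0842)
step 2: x0=(0.9342, -0.3266, -1.6018) x1=(1.3918, 0.8572, 0.4969) x2=(-0.3166, 0.8860, -0.0578) x3=(1.6722, 0.3535, -1.7800) x4=(-0.1090, -1.3614, 1.0781)
step 3: x0=(0.8911, -0.3139, -1.6362) x1=(1.3617, 0.8909, 0.5111) x2=(-0.3231, 0.8891, -0.0624) x3=(1.6451, 0.3871, -1.7906) x4=(-0.1228, -1.3469, 1.0716)
step 4: x0=(0.8449, -0.3036, -1.6698) x1=(1.3308, 0.9246, 0.5258) x2=(-0.3284, 0.8921, -0.0674) x3=(1.6191, 0.4218, -1.8015) x4=(-0.1360, -1.3323, 1.0648)
step 5: x0=(0.7955, -0.2957, -1.7025) x1=(1.2992, 0.9582, 0.5409) x2=(-0.3326, 0.8953, -0.0729) x3=(1.5942, 0.4576, -1.8127) x4=(-0.1488, -1.3175, 1.0577)
step 6: x0=(0.7432, -0.2901, -1.7346) x1=(1.2668, 0.9918, 0.5564) x2=(-0.3355, 0.8985, -0.0788) x3=(1.5701, 0.4945, -1.8242) x4=(-0.1610, -1.3027, 1.0502)
step 7: x0=(0.6882, -0.2865, -1.7660) x1=(1.2337, 1.0254, 0.5723) x2=(-0.3372, 0.9019, -0.0852) x3=(1.5470, 0.5323, -1.8357) x4=(-0.1728, -1.2877, 1.0424)
step 8: x0=(0.6306, -0.2848, -1.7968) x1=(1.1999, 1.0589, 0.5885) x2=(-0.3377, 0.9053, -0.0920) x3=(1.5247, 0.5710, -1.8474) x4=(-0.1842, -1.2727, 1.0343)
step 9: x0=(0.5706, -0.2849, -1.8270) x1=(1.1652, 1.0923, 0.6050) x2=(-0.3370, 0.9089, -0.0993) x3=(1.5030, 0.6105, -1.8591) x4=(-0.1951, -1.2575, 1.0259)
step 10: x0=(0.5085, -0.2865, -1.8566) x1=(1.1299, 1.1256, 0.6218) x2=(-0.3351, 0.9127, -0.1070) x3=(1.4820, 0.6508, -1.8708) x4=(-0.2055, -1.2422, 1.0172)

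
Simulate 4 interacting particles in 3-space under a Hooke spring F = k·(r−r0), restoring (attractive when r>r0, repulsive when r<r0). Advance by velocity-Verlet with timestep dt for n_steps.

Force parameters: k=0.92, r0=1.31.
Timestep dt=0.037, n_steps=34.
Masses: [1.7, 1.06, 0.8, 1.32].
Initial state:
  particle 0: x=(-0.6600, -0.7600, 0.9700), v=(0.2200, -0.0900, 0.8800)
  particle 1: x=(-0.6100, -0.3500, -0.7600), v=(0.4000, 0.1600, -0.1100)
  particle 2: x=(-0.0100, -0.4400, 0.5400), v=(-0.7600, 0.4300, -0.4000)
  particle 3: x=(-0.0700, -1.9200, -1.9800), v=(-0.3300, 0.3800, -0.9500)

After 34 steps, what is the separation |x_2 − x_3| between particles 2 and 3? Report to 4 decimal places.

step 0: x0=(-0.6600, -0.7600, 0.9700) x1=(-0.6100, -0.3500, -0.7600) x2=(-0.0100, -0.4400, 0.5400) x3=(-0.0700, -1.9200, -1.9800)
step 1: x0=(-0.6519, -0.7636, 1.0018) x1=(-0.5951, -0.3445, -0.7640) x2=(-0.0379, -0.4246, 0.5238) x3=(-0.0825, -1.9049, -2.0134)
step 2: x0=(-0.6437, -0.7678, 1.0321) x1=(-0.5799, -0.3398, -0.7678) x2=(-0.0654, -0.4102, 0.5049) x3=(-0.0954, -1.8879, -2.0434)
step 3: x0=(-0.6355, -0.7725, 1.0609) x1=(-0.5645, -0.3359, -0.7716) x2=(-0.0924, -0.3967, 0.4832) x3=(-0.1088, -1.8689, -2.0697)
step 4: x0=(-0.6273, -0.7777, 1.0880) x1=(-0.5489, -0.3329, -0.7751) x2=(-0.1191, -0.3843, 0.4588) x3=(-0.1227, -1.8480, -2.0925)
step 5: x0=(-0.6189, -0.7835, 1.1135) x1=(-0.5331, -0.3307, -0.7786) x2=(-0.1454, -0.3729, 0.4317) x3=(-0.1370, -1.8251, -2.1116)
step 6: x0=(-0.6105, -0.7898, 1.1372) x1=(-0.5173, -0.3293, -0.7819) x2=(-0.1714, -0.3624, 0.4020) x3=(-0.1517, -1.8003, -2.1269)
step 7: x0=(-0.6020, -0.7965, 1.1592) x1=(-0.5013, -0.3286, -0.7851) x2=(-0.1971, -0.3530, 0.3698) x3=(-0.1668, -1.7737, -2.1386)
step 8: x0=(-0.5933, -0.8037, 1.1793) x1=(-0.4853, -0.3288, -0.7882) x2=(-0.2225, -0.3445, 0.3352) x3=(-0.1823, -1.7453, -2.1465)
step 9: x0=(-0.5845, -0.8112, 1.1976) x1=(-0.4692, -0.3298, -0.7911) x2=(-0.2476, -0.3371, 0.2984) x3=(-0.1982, -1.7151, -2.1508)
step 10: x0=(-0.5755, -0.8191, 1.2139) x1=(-0.4532, -0.3315, -0.7940) x2=(-0.2725, -0.3306, 0.2596) x3=(-0.2144, -1.6833, -2.1514)
step 11: x0=(-0.5664, -0.8274, 1.2282) x1=(-0.4371, -0.3339, -0.7969) x2=(-0.2973, -0.3252, 0.2188) x3=(-0.2310, -1.6499, -2.1483)
step 12: x0=(-0.5571, -0.8360, 1.2406) x1=(-0.4211, -0.3370, -0.7996) x2=(-0.3218, -0.3207, 0.1764) x3=(-0.2478, -1.6149, -2.1417)
step 13: x0=(-0.5477, -0.8448, 1.2508) x1=(-0.4051, -0.3408, -0.8024) x2=(-0.3462, -0.3172, 0.1324) x3=(-0.2649, -1.5785, -2.1315)
step 14: x0=(-0.5380, -0.8538, 1.2589) x1=(-0.3892, -0.3453, -0.8050) x2=(-0.3705, -0.3145, 0.0872) x3=(-0.2823, -1.5407, -2.1179)
step 15: x0=(-0.5283, -0.8630, 1.2650) x1=(-0.3733, -0.3504, -0.8076) x2=(-0.3948, -0.3128, 0.0410) x3=(-0.2998, -1.5016, -2.1010)
step 16: x0=(-0.5183, -0.8723, 1.2688) x1=(-0.3574, -0.3560, -0.8102) x2=(-0.4189, -0.3120, -0.0060) x3=(-0.3176, -1.4614, -2.0808)
step 17: x0=(-0.5083, -0.8818, 1.2705) x1=(-0.3416, -0.3623, -0.8128) x2=(-0.4431, -0.3120, -0.0535) x3=(-0.3355, -1.4201, -2.0576)
step 18: x0=(-0.4981, -0.8912, 1.2699) x1=(-0.3257, -0.3691, -0.8153) x2=(-0.4673, -0.3127, -0.1014) x3=(-0.3536, -1.3778, -2.0313)
step 19: x0=(-0.4877, -0.9007, 1.2671) x1=(-0.3099, -0.3763, -0.8178) x2=(-0.4917, -0.3142, -0.1494) x3=(-0.3718, -1.3347, -2.0021)
step 20: x0=(-0.4773, -0.9102, 1.2622) x1=(-0.2939, -0.3841, -0.8202) x2=(-0.5162, -0.3163, -0.1972) x3=(-0.3901, -1.2908, -1.9703)
step 21: x0=(-0.4668, -0.9196, 1.2550) x1=(-0.2777, -0.3923, -0.8225) x2=(-0.5409, -0.3191, -0.2447) x3=(-0.4085, -1.2463, -1.9358)
step 22: x0=(-0.4562, -0.9289, 1.2455) x1=(-0.2613, -0.4009, -0.8246) x2=(-0.5660, -0.3223, -0.2916) x3=(-0.4269, -1.2012, -1.8990)
step 23: x0=(-0.4456, -0.9381, 1.2339) x1=(-0.2446, -0.4099, -0.8265) x2=(-0.5916, -0.3260, -0.3378) x3=(-0.4454, -1.1557, -1.8600)
step 24: x0=(-0.4349, -0.9472, 1.2201) x1=(-0.2276, -0.4192, -0.8282) x2=(-0.6177, -0.3301, -0.3831) x3=(-0.4639, -1.1100, -1.8189)
step 25: x0=(-0.4242, -0.9560, 1.2042) x1=(-0.2100, -0.4288, -0.8294) x2=(-0.6444, -0.3346, -0.4275) x3=(-0.4825, -1.0640, -1.7759)
step 26: x0=(-0.4136, -0.9646, 1.1861) x1=(-0.1919, -0.4387, -0.8302) x2=(-0.6717, -0.3392, -0.4707) x3=(-0.5011, -1.0180, -1.7313)
step 27: x0=(-0.4029, -0.9730, 1.1660) x1=(-0.1732, -0.4489, -0.8304) x2=(-0.6998, -0.3441, -0.5128) x3=(-0.5197, -0.9719, -1.6851)
step 28: x0=(-0.3923, -0.9811, 1.1438) x1=(-0.1537, -0.4593, -0.8298) x2=(-0.7287, -0.3490, -0.5537) x3=(-0.5383, -0.9260, -1.6377)
step 29: x0=(-0.3818, -0.9889, 1.1197) x1=(-0.1336, -0.4698, -0.8285) x2=(-0.7584, -0.3541, -0.5932) x3=(-0.5570, -0.8802, -1.5891)
step 30: x0=(-0.3713, -0.9963, 1.0936) x1=(-0.1127, -0.4806, -0.8263) x2=(-0.7889, -0.3591, -0.6314) x3=(-0.5757, -0.8347, -1.5396)
step 31: x0=(-0.3610, -1.0035, 1.0656) x1=(-0.0910, -0.4915, -0.8231) x2=(-0.8201, -0.3641, -0.6681) x3=(-0.5944, -0.7896, -1.4893)
step 32: x0=(-0.3507, -1.0103, 1.0359) x1=(-0.0684, -0.5025, -0.8190) x2=(-0.8521, -0.3690, -0.7033) x3=(-0.6131, -0.7448, -1.4385)
step 33: x0=(-0.3406, -1.0167, 1.0044) x1=(-0.0451, -0.5137, -0.8138) x2=(-0.8848, -0.3738, -0.7369) x3=(-0.6319, -0.7005, -1.3872)
step 34: x0=(-0.3307, -1.0227, 0.9712) x1=(-0.0209, -0.5251, -0.8076) x2=(-0.9182, -0.3784, -0.7689) x3=(-0.6507, -0.6566, -1.3355)

0.6856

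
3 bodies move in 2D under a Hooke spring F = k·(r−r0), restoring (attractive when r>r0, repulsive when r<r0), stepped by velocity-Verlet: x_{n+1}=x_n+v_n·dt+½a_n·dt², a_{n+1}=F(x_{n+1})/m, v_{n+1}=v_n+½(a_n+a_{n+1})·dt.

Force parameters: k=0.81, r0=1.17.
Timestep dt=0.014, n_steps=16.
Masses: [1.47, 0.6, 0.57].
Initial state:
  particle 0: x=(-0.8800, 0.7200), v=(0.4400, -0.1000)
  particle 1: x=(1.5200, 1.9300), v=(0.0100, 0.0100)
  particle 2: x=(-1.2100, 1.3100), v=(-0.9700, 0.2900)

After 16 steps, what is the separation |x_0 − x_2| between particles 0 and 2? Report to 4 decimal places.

step 0: x0=(-0.8800, 0.7200) x1=(1.5200, 1.9300) x2=(-1.2100, 1.3100)
step 1: x0=(-0.8738, 0.7186) x1=(1.5198, 1.9300) x2=(-1.2234, 1.3142)
step 2: x0=(-0.8673, 0.7173) x1=(1.5187, 1.9297) x2=(-1.2364, 1.3186)
step 3: x0=(-0.8607, 0.7159) x1=(1.5169, 1.9292) x2=(-1.2490, 1.3232)
step 4: x0=(-0.8540, 0.7146) x1=(1.5143, 1.9284) x2=(-1.2613, 1.3280)
step 5: x0=(-0.8471, 0.7134) x1=(1.5109, 1.9273) x2=(-1.2731, 1.3330)
step 6: x0=(-0.8400, 0.7122) x1=(1.5068, 1.9259) x2=(-1.2846, 1.3381)
step 7: x0=(-0.8327, 0.7110) x1=(1.5018, 1.9242) x2=(-1.2957, 1.3435)
step 8: x0=(-0.8253, 0.7098) x1=(1.4961, 1.9223) x2=(-1.3064, 1.3491)
step 9: x0=(-0.8177, 0.7087) x1=(1.4896, 1.9202) x2=(-1.3166, 1.3548)
step 10: x0=(-0.8099, 0.7077) x1=(1.4823, 1.9177) x2=(-1.3265, 1.3607)
step 11: x0=(-0.8020, 0.7066) x1=(1.4743, 1.9150) x2=(-1.3360, 1.3668)
step 12: x0=(-0.7940, 0.7057) x1=(1.4655, 1.9121) x2=(-1.3451, 1.3730)
step 13: x0=(-0.7857, 0.7047) x1=(1.4559, 1.9088) x2=(-1.3537, 1.3794)
step 14: x0=(-0.7774, 0.7038) x1=(1.4455, 1.9054) x2=(-1.3620, 1.3860)
step 15: x0=(-0.7688, 0.7030) x1=(1.4344, 1.9016) x2=(-1.3698, 1.3927)
step 16: x0=(-0.7602, 0.7022) x1=(1.4226, 1.8977) x2=(-1.3772, 1.3995)

0.9311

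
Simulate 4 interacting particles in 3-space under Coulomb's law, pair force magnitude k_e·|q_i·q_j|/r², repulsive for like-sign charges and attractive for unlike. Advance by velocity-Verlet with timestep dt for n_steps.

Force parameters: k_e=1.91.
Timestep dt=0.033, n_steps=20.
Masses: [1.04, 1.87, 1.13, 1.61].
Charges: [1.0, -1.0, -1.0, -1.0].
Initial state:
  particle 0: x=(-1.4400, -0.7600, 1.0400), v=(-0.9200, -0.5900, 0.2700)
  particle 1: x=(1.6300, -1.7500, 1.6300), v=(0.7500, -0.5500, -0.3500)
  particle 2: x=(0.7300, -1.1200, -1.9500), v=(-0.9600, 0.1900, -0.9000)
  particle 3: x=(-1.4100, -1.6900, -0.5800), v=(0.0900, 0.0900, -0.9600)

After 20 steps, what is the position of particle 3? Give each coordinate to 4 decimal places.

(-1.4048, -1.6159, -1.1413)

step 0: x0=(-1.4400, -0.7600, 1.0400) x1=(1.6300, -1.7500, 1.6300) x2=(0.7300, -1.1200, -1.9500) x3=(-1.4100, -1.6900, -0.5800)
step 1: x0=(-1.4702, -0.7796, 1.0486) x1=(1.6547, -1.7681, 1.6185) x2=(0.6984, -1.1137, -1.9798) x3=(-1.4071, -1.6870, -0.6115)
step 2: x0=(-1.5002, -0.7996, 1.0567) x1=(1.6795, -1.7863, 1.6071) x2=(0.6669, -1.1073, -2.0097) x3=(-1.4045, -1.6838, -0.6426)
step 3: x0=(-1.5299, -0.8199, 1.0641) x1=(1.7042, -1.8044, 1.5958) x2=(0.6355, -1.1008, -2.0398) x3=(-1.4022, -1.6805, -0.6734)
step 4: x0=(-1.5593, -0.8405, 1.0711) x1=(1.7289, -1.8225, 1.5846) x2=(0.6042, -1.0942, -2.0701) x3=(-1.4001, -1.6771, -0.7038)
step 5: x0=(-1.5884, -0.8614, 1.0774) x1=(1.7536, -1.8406, 1.5735) x2=(0.5731, -1.0874, -2.1006) x3=(-1.3982, -1.6736, -0.7338)
step 6: x0=(-1.6172, -0.8825, 1.0832) x1=(1.7783, -1.8587, 1.5625) x2=(0.5421, -1.0806, -2.1312) x3=(-1.3967, -1.6700, -0.7635)
step 7: x0=(-1.6458, -0.9039, 1.0885) x1=(1.8030, -1.8767, 1.5516) x2=(0.5113, -1.0737, -2.1620) x3=(-1.3954, -1.6664, -0.7928)
step 8: x0=(-1.6741, -0.9255, 1.0933) x1=(1.8277, -1.8948, 1.5408) x2=(0.4806, -1.0667, -2.1930) x3=(-1.3944, -1.6626, -0.8218)
step 9: x0=(-1.7021, -0.9473, 1.0975) x1=(1.8524, -1.9129, 1.5301) x2=(0.4500, -1.0596, -2.2242) x3=(-1.3936, -1.6589, -0.8504)
step 10: x0=(-1.7299, -0.9692, 1.1012) x1=(1.8771, -1.9309, 1.5195) x2=(0.4196, -1.0523, -2.2555) x3=(-1.3932, -1.6550, -0.8786)
step 11: x0=(-1.7574, -0.9914, 1.1044) x1=(1.9018, -1.9490, 1.5089) x2=(0.3893, -1.0450, -2.2871) x3=(-1.3930, -1.6512, -0.9065)
step 12: x0=(-1.7846, -1.0138, 1.1072) x1=(1.9265, -1.9671, 1.4985) x2=(0.3593, -1.0375, -2.3189) x3=(-1.3931, -1.6473, -0.9340)
step 13: x0=(-1.8115, -1.0363, 1.1094) x1=(1.9512, -1.9851, 1.4881) x2=(0.3293, -1.0300, -2.3508) x3=(-1.3936, -1.6433, -0.9611)
step 14: x0=(-1.8381, -1.0589, 1.1111) x1=(1.9759, -2.0032, 1.4779) x2=(0.2996, -1.0223, -2.3830) x3=(-1.3943, -1.6394, -0.9879)
step 15: x0=(-1.8645, -1.0817, 1.1124) x1=(2.0006, -2.0213, 1.4677) x2=(0.2700, -1.0145, -2.4154) x3=(-1.3953, -1.6355, -1.0144)
step 16: x0=(-1.8906, -1.1046, 1.1132) x1=(2.0253, -2.0393, 1.4576) x2=(0.2405, -1.0066, -2.4480) x3=(-1.3966, -1.6315, -1.0405)
step 17: x0=(-1.9165, -1.1276, 1.1136) x1=(2.0500, -2.0574, 1.4476) x2=(0.2113, -0.9985, -2.4808) x3=(-1.3982, -1.6276, -1.0662)
step 18: x0=(-1.9421, -1.1508, 1.1135) x1=(2.0748, -2.0755, 1.4376) x2=(0.1822, -0.9903, -2.5138) x3=(-1.4001, -1.6237, -1.0916)
step 19: x0=(-1.9675, -1.1740, 1.1130) x1=(2.0995, -2.0936, 1.4277) x2=(0.1533, -0.9821, -2.5471) x3=(-1.4023, -1.6198, -1.1166)
step 20: x0=(-1.9925, -1.1973, 1.1120) x1=(2.1242, -2.1117, 1.4179) x2=(0.1246, -0.9736, -2.5806) x3=(-1.4048, -1.6159, -1.1413)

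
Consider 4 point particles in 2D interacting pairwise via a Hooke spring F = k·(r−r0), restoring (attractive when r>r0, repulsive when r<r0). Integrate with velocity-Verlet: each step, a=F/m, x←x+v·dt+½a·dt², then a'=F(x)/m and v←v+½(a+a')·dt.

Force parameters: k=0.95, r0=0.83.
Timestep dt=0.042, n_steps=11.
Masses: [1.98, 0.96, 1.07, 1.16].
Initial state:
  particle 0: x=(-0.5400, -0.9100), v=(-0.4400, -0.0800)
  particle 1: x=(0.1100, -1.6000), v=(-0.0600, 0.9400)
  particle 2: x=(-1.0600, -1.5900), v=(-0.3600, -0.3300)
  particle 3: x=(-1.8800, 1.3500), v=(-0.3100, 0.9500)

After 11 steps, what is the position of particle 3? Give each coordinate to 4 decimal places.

step 0: x0=(-0.5400, -0.9100) x1=(0.1100, -1.6000) x2=(-1.0600, -1.5900) x3=(-1.8800, 1.3500)
step 1: x0=(-0.5588, -0.9128) x1=(0.1058, -1.5585) x2=(-1.0753, -1.6022) x3=(-1.8908, 1.3856)
step 2: x0=(-0.5784, -0.9142) x1=(0.0982, -1.5129) x2=(-1.0910, -1.6109) x3=(-1.8973, 1.4125)
step 3: x0=(-0.5987, -0.9144) x1=(0.0871, -1.4634) x2=(-1.1070, -1.6160) x3=(-1.8993, 1.4306)
step 4: x0=(-0.6198, -0.9133) x1=(0.0728, -1.4101) x2=(-1.1233, -1.6175) x3=(-1.8970, 1.4400)
step 5: x0=(-0.6416, -0.9109) x1=(0.0551, -1.3530) x2=(-1.1398, -1.6153) x3=(-1.8905, 1.4406)
step 6: x0=(-0.6641, -0.9070) x1=(0.0341, -1.2925) x2=(-1.1566, -1.6094) x3=(-1.8798, 1.4326)
step 7: x0=(-0.6874, -0.9019) x1=(0.0101, -1.2285) x2=(-1.1736, -1.5998) x3=(-1.8650, 1.4161)
step 8: x0=(-0.7115, -0.8954) x1=(-0.0170, -1.1614) x2=(-1.1908, -1.5865) x3=(-1.8464, 1.3913)
step 9: x0=(-0.7362, -0.8876) x1=(-0.0470, -1.0914) x2=(-1.2080, -1.5696) x3=(-1.8240, 1.3584)
step 10: x0=(-0.7617, -0.8784) x1=(-0.0797, -1.0185) x2=(-1.2254, -1.5491) x3=(-1.7980, 1.3177)
step 11: x0=(-0.7878, -0.8681) x1=(-0.1150, -0.9431) x2=(-1.2428, -1.5252) x3=(-1.7687, 1.2696)

(-1.7687, 1.2696)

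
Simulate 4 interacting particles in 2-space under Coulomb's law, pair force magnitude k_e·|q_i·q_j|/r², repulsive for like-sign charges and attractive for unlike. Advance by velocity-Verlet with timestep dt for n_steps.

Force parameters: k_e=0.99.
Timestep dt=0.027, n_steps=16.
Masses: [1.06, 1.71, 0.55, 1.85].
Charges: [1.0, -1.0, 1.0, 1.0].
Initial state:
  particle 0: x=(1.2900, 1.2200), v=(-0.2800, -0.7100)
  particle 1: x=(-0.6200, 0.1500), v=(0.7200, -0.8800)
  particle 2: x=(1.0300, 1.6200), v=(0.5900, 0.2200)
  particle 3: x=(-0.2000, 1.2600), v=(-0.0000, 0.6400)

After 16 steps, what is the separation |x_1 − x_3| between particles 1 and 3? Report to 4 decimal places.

step 0: x0=(1.2900, 1.2200) x1=(-0.6200, 0.1500) x2=(1.0300, 1.6200) x3=(-0.2000, 1.2600)
step 1: x0=(1.2833, 1.1995) x1=(-0.6004, 0.1264) x2=(1.0446, 1.6284) x3=(-0.2003, 1.2771)
step 2: x0=(1.2782, 1.1765) x1=(-0.5806, 0.1032) x2=(1.0572, 1.6416) x3=(-0.2010, 1.2939)
step 3: x0=(1.2744, 1.1511) x1=(-0.5606, 0.0804) x2=(1.0682, 1.6592) x3=(-0.2022, 1.3105)
step 4: x0=(1.2716, 1.1234) x1=(-0.5404, 0.0579) x2=(1.0781, 1.6810) x3=(-0.2039, 1.3267)
step 5: x0=(1.2697, 1.0938) x1=(-0.5200, 0.0358) x2=(1.0872, 1.7063) x3=(-0.2060, 1.3427)
step 6: x0=(1.2683, 1.0625) x1=(-0.4993, 0.0139) x2=(1.0960, 1.7347) x3=(-0.2085, 1.3585)
step 7: x0=(1.2675, 1.0296) x1=(-0.4785, -0.0075) x2=(1.1047, 1.7658) x3=(-0.2115, 1.3741)
step 8: x0=(1.2671, 0.9955) x1=(-0.4575, -0.0287) x2=(1.1134, 1.7991) x3=(-0.2149, 1.3894)
step 9: x0=(1.2670, 0.9601) x1=(-0.4364, -0.0496) x2=(1.1222, 1.8344) x3=(-0.2186, 1.4045)
step 10: x0=(1.2672, 0.9238) x1=(-0.4150, -0.0701) x2=(1.1312, 1.8714) x3=(-0.2227, 1.4194)
step 11: x0=(1.2675, 0.8865) x1=(-0.3935, -0.0904) x2=(1.1404, 1.9099) x3=(-0.2272, 1.4342)
step 12: x0=(1.2681, 0.8484) x1=(-0.3719, -0.1104) x2=(1.1500, 1.9496) x3=(-0.2320, 1.4488)
step 13: x0=(1.2688, 0.8096) x1=(-0.3501, -0.1301) x2=(1.1600, 1.9904) x3=(-0.2371, 1.4632)
step 14: x0=(1.2696, 0.7701) x1=(-0.3281, -0.1495) x2=(1.1703, 2.0322) x3=(-0.2426, 1.4775)
step 15: x0=(1.2705, 0.7299) x1=(-0.3060, -0.1686) x2=(1.1809, 2.0749) x3=(-0.2483, 1.4916)
step 16: x0=(1.2714, 0.6892) x1=(-0.2838, -0.1875) x2=(1.1919, 2.1183) x3=(-0.2543, 1.5055)

1.6933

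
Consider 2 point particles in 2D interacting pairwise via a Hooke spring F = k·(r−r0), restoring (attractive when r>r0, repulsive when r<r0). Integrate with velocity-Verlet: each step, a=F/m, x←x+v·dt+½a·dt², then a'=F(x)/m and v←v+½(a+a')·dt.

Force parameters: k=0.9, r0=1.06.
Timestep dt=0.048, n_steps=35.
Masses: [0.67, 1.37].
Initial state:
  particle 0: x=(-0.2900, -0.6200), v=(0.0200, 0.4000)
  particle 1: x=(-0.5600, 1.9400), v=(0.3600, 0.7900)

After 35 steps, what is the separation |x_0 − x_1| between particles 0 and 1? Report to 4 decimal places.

step 0: x0=(-0.2900, -0.6200) x1=(-0.5600, 1.9400)
step 1: x0=(-0.2893, -0.5985) x1=(-0.5426, 1.9768)
step 2: x0=(-0.2890, -0.5722) x1=(-0.5250, 2.0113)
step 3: x0=(-0.2892, -0.5413) x1=(-0.5071, 2.0434)
step 4: x0=(-0.2898, -0.5056) x1=(-0.4891, 2.0733)
step 5: x0=(-0.2907, -0.4652) x1=(-0.4709, 2.1008)
step 6: x0=(-0.2920, -0.4201) x1=(-0.4525, 2.1261)
step 7: x0=(-0.2936, -0.3704) x1=(-0.4340, 2.1491)
step 8: x0=(-0.2954, -0.3162) x1=(-0.4154, 2.1699)
step 9: x0=(-0.2974, -0.2576) x1=(-0.3966, 2.1886)
step 10: x0=(-0.2996, -0.1947) x1=(-0.3778, 2.2051)
step 11: x0=(-0.3019, -0.1276) x1=(-0.3589, 2.2196)
step 12: x0=(-0.3044, -0.0566) x1=(-0.3400, 2.2322)
step 13: x0=(-0.3069, 0.0183) x1=(-0.3210, 2.2429)
step 14: x0=(-0.3094, 0.0967) x1=(-0.3020, 2.2518)
step 15: x0=(-0.3119, 0.1786) x1=(-0.2831, 2.2591)
step 16: x0=(-0.3143, 0.2636) x1=(-0.2641, 2.2648)
step 17: x0=(-0.3167, 0.3515) x1=(-0.2452, 2.2692)
step 18: x0=(-0.3190, 0.4421) x1=(-0.2263, 2.2722)
step 19: x0=(-0.3212, 0.5350) x1=(-0.2075, 2.2740)
step 20: x0=(-0.3232, 0.6301) x1=(-0.1888, 2.2748)
step 21: x0=(-0.3251, 0.7270) x1=(-0.1701, 2.2748)
step 22: x0=(-0.3268, 0.8254) x1=(-0.1515, 2.2739)
step 23: x0=(-0.3284, 0.9250) x1=(-0.1330, 2.2725)
step 24: x0=(-0.3298, 1.0256) x1=(-0.1145, 2.2707)
step 25: x0=(-0.3312, 1.1268) x1=(-0.0961, 2.2685)
step 26: x0=(-0.3325, 1.2283) x1=(-0.0778, 2.2661)
step 27: x0=(-0.3337, 1.3298) x1=(-0.0594, 2.2638)
step 28: x0=(-0.3351, 1.4311) x1=(-0.0410, 2.2616)
step 29: x0=(-0.3366, 1.5319) x1=(-0.0225, 2.2596)
step 30: x0=(-0.3384, 1.6318) x1=(-0.0038, 2.2580)
step 31: x0=(-0.3408, 1.7309) x1=(0.0151, 2.2569)
step 32: x0=(-0.3439, 1.8288) x1=(0.0343, 2.2563)
step 33: x0=(-0.3480, 1.9256) x1=(0.0541, 2.2563)
step 34: x0=(-0.3534, 2.0214) x1=(0.0745, 2.2568)
step 35: x0=(-0.3603, 2.1163) x1=(0.0956, 2.2576)

0.4774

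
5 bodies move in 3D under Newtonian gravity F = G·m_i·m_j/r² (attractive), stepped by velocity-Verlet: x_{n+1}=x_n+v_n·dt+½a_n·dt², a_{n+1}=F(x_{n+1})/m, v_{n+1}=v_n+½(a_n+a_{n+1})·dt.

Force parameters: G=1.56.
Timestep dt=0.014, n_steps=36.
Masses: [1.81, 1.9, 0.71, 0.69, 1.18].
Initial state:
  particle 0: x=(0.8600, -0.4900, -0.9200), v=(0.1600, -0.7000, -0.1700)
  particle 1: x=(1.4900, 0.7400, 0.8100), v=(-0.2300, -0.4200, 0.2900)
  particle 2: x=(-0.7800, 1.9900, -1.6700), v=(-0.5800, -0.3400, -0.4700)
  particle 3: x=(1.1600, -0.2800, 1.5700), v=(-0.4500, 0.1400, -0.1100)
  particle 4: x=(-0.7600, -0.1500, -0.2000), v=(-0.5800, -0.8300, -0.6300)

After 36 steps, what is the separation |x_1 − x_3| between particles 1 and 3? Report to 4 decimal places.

step 0: x0=(0.8600, -0.4900, -0.9200) x1=(1.4900, 0.7400, 0.8100) x2=(-0.7800, 1.9900, -1.6700) x3=(1.1600, -0.2800, 1.5700) x4=(-0.7600, -0.1500, -0.2000)
step 1: x0=(0.8622, -0.4997, -0.9223) x1=(1.4867, 0.7340, 0.8140) x2=(-0.7881, 1.9852, -1.6765) x3=(1.1537, -0.2779, 1.5683) x4=(-0.7680, -0.1616, -0.2088)
step 2: x0=(0.8643, -0.5094, -0.9244) x1=(1.4833, 0.7279, 0.8180) x2=(-0.7961, 1.9803, -1.6830) x3=(1.1475, -0.2756, 1.5663) x4=(-0.7757, -0.1732, -0.2177)
step 3: x0=(0.8664, -0.5189, -0.9264) x1=(1.4798, 0.7216, 0.8220) x2=(-0.8041, 1.9752, -1.6894) x3=(1.1412, -0.2729, 1.5639) x4=(-0.7833, -0.1848, -0.2266)
step 4: x0=(0.8684, -0.5283, -0.9282) x1=(1.4762, 0.7151, 0.8259) x2=(-0.8120, 1.9701, -1.6957) x3=(1.1351, -0.2700, 1.5612) x4=(-0.7905, -0.1963, -0.2355)
step 5: x0=(0.8703, -0.5377, -0.9299) x1=(1.4724, 0.7085, 0.8297) x2=(-0.8198, 1.9648, -1.7019) x3=(1.1289, -0.2669, 1.5582) x4=(-0.7975, -0.2078, -0.2445)
step 6: x0=(0.8721, -0.5469, -0.9314) x1=(1.4685, 0.7016, 0.8335) x2=(-0.8276, 1.9594, -1.7080) x3=(1.1229, -0.2634, 1.5548) x4=(-0.8043, -0.2193, -0.2535)
step 7: x0=(0.8739, -0.5560, -0.9327) x1=(1.4646, 0.6946, 0.8373) x2=(-0.8353, 1.9539, -1.7140) x3=(1.1168, -0.2597, 1.5511) x4=(-0.8109, -0.2308, -0.2625)
step 8: x0=(0.8755, -0.5650, -0.9339) x1=(1.4604, 0.6875, 0.8410) x2=(-0.8429, 1.9484, -1.7200) x3=(1.1108, -0.2557, 1.5471) x4=(-0.8172, -0.2422, -0.2715)
step 9: x0=(0.8771, -0.5739, -0.9349) x1=(1.4562, 0.6801, 0.8447) x2=(-0.8505, 1.9427, -1.7259) x3=(1.1049, -0.2514, 1.5426) x4=(-0.8232, -0.2536, -0.2805)
step 10: x0=(0.8787, -0.5827, -0.9358) x1=(1.4519, 0.6725, 0.8484) x2=(-0.8580, 1.9368, -1.7317) x3=(1.0991, -0.2468, 1.5379) x4=(-0.8291, -0.2650, -0.2896)
step 11: x0=(0.8801, -0.5914, -0.9365) x1=(1.4474, 0.6648, 0.8520) x2=(-0.8654, 1.9309, -1.7374) x3=(1.0933, -0.2419, 1.5328) x4=(-0.8346, -0.2764, -0.2987)
step 12: x0=(0.8815, -0.6000, -0.9370) x1=(1.4428, 0.6569, 0.8556) x2=(-0.8728, 1.9249, -1.7430) x3=(1.0876, -0.2367, 1.5273) x4=(-0.8400, -0.2878, -0.3078)
step 13: x0=(0.8828, -0.6085, -0.9375) x1=(1.4381, 0.6488, 0.8591) x2=(-0.8801, 1.9188, -1.7486) x3=(1.0819, -0.2312, 1.5214) x4=(-0.8451, -0.2991, -0.3169)
step 14: x0=(0.8840, -0.6168, -0.9377) x1=(1.4332, 0.6405, 0.8627) x2=(-0.8874, 1.9125, -1.7541) x3=(1.0764, -0.2253, 1.5152) x4=(-0.8500, -0.3104, -0.3261)
step 15: x0=(0.8851, -0.6251, -0.9378) x1=(1.4283, 0.6320, 0.8662) x2=(-0.8946, 1.9062, -1.7595) x3=(1.0709, -0.2192, 1.5085) x4=(-0.8547, -0.3216, -0.3352)
step 16: x0=(0.8862, -0.6333, -0.9378) x1=(1.4232, 0.6234, 0.8696) x2=(-0.9018, 1.8997, -1.7648) x3=(1.0655, -0.2127, 1.5015) x4=(-0.8591, -0.3328, -0.3444)
step 17: x0=(0.8872, -0.6414, -0.9376) x1=(1.4179, 0.6145, 0.8731) x2=(-0.9088, 1.8932, -1.7700) x3=(1.0603, -0.2058, 1.4941) x4=(-0.8633, -0.3441, -0.3536)
step 18: x0=(0.8881, -0.6494, -0.9372) x1=(1.4126, 0.6054, 0.8766) x2=(-0.9158, 1.8865, -1.7752) x3=(1.0551, -0.1986, 1.4862) x4=(-0.8672, -0.3552, -0.3628)
step 19: x0=(0.8889, -0.6572, -0.9367) x1=(1.4071, 0.5961, 0.8800) x2=(-0.9228, 1.8798, -1.7803) x3=(1.0501, -0.1910, 1.4780) x4=(-0.8710, -0.3664, -0.3720)
step 20: x0=(0.8896, -0.6650, -0.9360) x1=(1.4015, 0.5866, 0.8834) x2=(-0.9297, 1.8729, -1.7853) x3=(1.0452, -0.1831, 1.4693) x4=(-0.8745, -0.3775, -0.3812)
step 21: x0=(0.8903, -0.6727, -0.9352) x1=(1.3957, 0.5768, 0.8868) x2=(-0.9365, 1.8659, -1.7902) x3=(1.0405, -0.1747, 1.4601) x4=(-0.8777, -0.3886, -0.3904)
step 22: x0=(0.8909, -0.6803, -0.9343) x1=(1.3898, 0.5669, 0.8902) x2=(-0.9433, 1.8588, -1.7950) x3=(1.0359, -0.1660, 1.4506) x4=(-0.8807, -0.3996, -0.3997)
step 23: x0=(0.8914, -0.6877, -0.9332) x1=(1.3837, 0.5567, 0.8937) x2=(-0.9500, 1.8517, -1.7998) x3=(1.0314, -0.1568, 1.4405) x4=(-0.8835, -0.4107, -0.4089)
step 24: x0=(0.8918, -0.6951, -0.9319) x1=(1.3775, 0.5463, 0.8971) x2=(-0.9567, 1.8444, -1.8045) x3=(1.0272, -0.1472, 1.4299) x4=(-0.8861, -0.4216, -0.4181)
step 25: x0=(0.8921, -0.7024, -0.9305) x1=(1.3711, 0.5356, 0.9005) x2=(-0.9633, 1.8370, -1.8091) x3=(1.0231, -0.1371, 1.4189) x4=(-0.8885, -0.4326, -0.4274)
step 26: x0=(0.8924, -0.7095, -0.9290) x1=(1.3646, 0.5247, 0.9040) x2=(-0.9698, 1.8295, -1.8137) x3=(1.0193, -0.1266, 1.4073) x4=(-0.8906, -0.4435, -0.4366)
step 27: x0=(0.8925, -0.7166, -0.9273) x1=(1.3578, 0.5135, 0.9075) x2=(-0.9762, 1.8219, -1.8181) x3=(1.0157, -0.1155, 1.3952) x4=(-0.8924, -0.4544, -0.4459)
step 28: x0=(0.8926, -0.7236, -0.9254) x1=(1.3509, 0.5021, 0.9110) x2=(-0.9827, 1.8142, -1.8225) x3=(1.0123, -0.1039, 1.3825) x4=(-0.8941, -0.4653, -0.4551)
step 29: x0=(0.8926, -0.7304, -0.9234) x1=(1.3439, 0.4903, 0.9146) x2=(-0.9890, 1.8064, -1.8268) x3=(1.0093, -0.0917, 1.3692) x4=(-0.8955, -0.4761, -0.4644)
step 30: x0=(0.8925, -0.7372, -0.9213) x1=(1.3366, 0.4783, 0.9182) x2=(-0.9953, 1.7985, -1.8310) x3=(1.0065, -0.0789, 1.3552) x4=(-0.8967, -0.4869, -0.4736)
step 31: x0=(0.8923, -0.7438, -0.9190) x1=(1.3291, 0.4659, 0.9220) x2=(-1.0015, 1.7905, -1.8352) x3=(1.0041, -0.0655, 1.3406) x4=(-0.8976, -0.4977, -0.4829)
step 32: x0=(0.8920, -0.7504, -0.9165) x1=(1.3214, 0.4532, 0.9257) x2=(-1.0077, 1.7824, -1.8392) x3=(1.0021, -0.0514, 1.3253) x4=(-0.8983, -0.5084, -0.4921)
step 33: x0=(0.8917, -0.7568, -0.9139) x1=(1.3134, 0.4402, 0.9296) x2=(-1.0138, 1.7742, -1.8432) x3=(1.0006, -0.0365, 1.3092) x4=(-0.8988, -0.5191, -0.5014)
step 34: x0=(0.8912, -0.7632, -0.9112) x1=(1.3051, 0.4267, 0.9337) x2=(-1.0198, 1.7659, -1.8472) x3=(0.9996, -0.0208, 1.2923) x4=(-0.8991, -0.5297, -0.5106)
step 35: x0=(0.8907, -0.7694, -0.9083) x1=(1.2966, 0.4129, 0.9378) x2=(-1.0258, 1.7575, -1.8510) x3=(0.9992, -0.0042, 1.2745) x4=(-0.8991, -0.5403, -0.5198)
step 36: x0=(0.8901, -0.7756, -0.9053) x1=(1.2877, 0.3986, 0.9422) x2=(-1.0317, 1.7490, -1.8548) x3=(0.9995, 0.0135, 1.2557) x4=(-0.8989, -0.5509, -0.5290)

0.5742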